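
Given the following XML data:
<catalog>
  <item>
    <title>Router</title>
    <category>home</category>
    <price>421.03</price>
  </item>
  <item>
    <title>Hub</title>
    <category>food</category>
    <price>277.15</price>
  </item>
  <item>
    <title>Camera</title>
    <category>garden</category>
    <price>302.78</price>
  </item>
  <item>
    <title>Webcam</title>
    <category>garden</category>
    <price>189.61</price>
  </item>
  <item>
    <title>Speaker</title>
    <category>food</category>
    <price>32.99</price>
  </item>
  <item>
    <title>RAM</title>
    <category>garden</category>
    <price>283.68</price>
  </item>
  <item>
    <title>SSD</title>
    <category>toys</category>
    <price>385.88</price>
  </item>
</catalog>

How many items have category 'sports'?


Scanning <item> elements for <category>sports</category>:
Count: 0

ANSWER: 0


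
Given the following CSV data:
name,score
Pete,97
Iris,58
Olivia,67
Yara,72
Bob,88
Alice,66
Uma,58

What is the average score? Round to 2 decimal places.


Scores: 97, 58, 67, 72, 88, 66, 58
Sum = 506
Count = 7
Average = 506 / 7 = 72.29

ANSWER: 72.29


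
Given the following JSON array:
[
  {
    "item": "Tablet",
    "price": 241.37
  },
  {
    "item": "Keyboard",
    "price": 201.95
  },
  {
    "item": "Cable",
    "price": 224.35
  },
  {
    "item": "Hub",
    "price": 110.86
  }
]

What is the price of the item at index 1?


Array index 1 -> Keyboard
price = 201.95

ANSWER: 201.95


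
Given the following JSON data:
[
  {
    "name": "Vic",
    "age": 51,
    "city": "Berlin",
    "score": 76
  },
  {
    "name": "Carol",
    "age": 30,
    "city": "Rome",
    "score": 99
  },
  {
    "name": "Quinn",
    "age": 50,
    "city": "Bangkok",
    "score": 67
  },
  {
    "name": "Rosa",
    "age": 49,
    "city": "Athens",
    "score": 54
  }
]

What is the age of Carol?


Looking up record where name = Carol
Record index: 1
Field 'age' = 30

ANSWER: 30


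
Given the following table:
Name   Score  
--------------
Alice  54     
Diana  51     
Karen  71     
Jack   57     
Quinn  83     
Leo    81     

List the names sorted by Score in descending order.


Sorting by Score (descending):
  Quinn: 83
  Leo: 81
  Karen: 71
  Jack: 57
  Alice: 54
  Diana: 51


ANSWER: Quinn, Leo, Karen, Jack, Alice, Diana


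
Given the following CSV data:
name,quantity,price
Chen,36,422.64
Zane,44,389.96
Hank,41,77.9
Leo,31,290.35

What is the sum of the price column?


Values in 'price' column:
  Row 1: 422.64
  Row 2: 389.96
  Row 3: 77.9
  Row 4: 290.35
Sum = 422.64 + 389.96 + 77.9 + 290.35 = 1180.85

ANSWER: 1180.85


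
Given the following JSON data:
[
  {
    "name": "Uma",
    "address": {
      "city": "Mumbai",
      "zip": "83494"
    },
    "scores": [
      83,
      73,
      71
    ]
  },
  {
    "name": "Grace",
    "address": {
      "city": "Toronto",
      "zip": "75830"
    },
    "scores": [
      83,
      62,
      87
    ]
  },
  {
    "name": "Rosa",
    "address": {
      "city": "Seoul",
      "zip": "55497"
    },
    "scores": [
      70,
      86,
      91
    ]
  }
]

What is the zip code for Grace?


Path: records[1].address.zip
Value: 75830

ANSWER: 75830


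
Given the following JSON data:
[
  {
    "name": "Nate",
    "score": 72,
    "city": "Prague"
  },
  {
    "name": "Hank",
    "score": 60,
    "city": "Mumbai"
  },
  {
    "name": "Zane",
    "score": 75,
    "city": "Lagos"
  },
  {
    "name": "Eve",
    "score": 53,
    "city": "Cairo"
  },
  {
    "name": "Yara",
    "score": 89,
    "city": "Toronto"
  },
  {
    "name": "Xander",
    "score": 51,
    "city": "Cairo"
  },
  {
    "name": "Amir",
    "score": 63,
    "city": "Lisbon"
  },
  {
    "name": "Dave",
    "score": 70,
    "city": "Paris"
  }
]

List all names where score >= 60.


Filtering records where score >= 60:
  Nate (score=72) -> YES
  Hank (score=60) -> YES
  Zane (score=75) -> YES
  Eve (score=53) -> no
  Yara (score=89) -> YES
  Xander (score=51) -> no
  Amir (score=63) -> YES
  Dave (score=70) -> YES


ANSWER: Nate, Hank, Zane, Yara, Amir, Dave


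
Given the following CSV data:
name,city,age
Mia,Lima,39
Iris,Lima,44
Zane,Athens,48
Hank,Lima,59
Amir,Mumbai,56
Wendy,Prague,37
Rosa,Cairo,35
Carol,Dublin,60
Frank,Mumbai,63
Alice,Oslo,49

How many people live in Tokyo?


Scanning city column for 'Tokyo':
Total matches: 0

ANSWER: 0


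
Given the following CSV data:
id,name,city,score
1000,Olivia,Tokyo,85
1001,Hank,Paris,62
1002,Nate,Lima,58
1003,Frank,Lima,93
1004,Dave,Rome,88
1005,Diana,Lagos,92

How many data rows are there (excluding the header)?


Counting rows (excluding header):
Header: id,name,city,score
Data rows: 6

ANSWER: 6


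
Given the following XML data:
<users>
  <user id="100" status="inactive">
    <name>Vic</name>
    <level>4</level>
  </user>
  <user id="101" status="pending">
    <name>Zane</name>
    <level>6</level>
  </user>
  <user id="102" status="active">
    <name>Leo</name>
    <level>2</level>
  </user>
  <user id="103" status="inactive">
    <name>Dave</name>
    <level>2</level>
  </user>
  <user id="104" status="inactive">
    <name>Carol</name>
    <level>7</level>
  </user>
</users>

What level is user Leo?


Finding user: Leo
<level>2</level>

ANSWER: 2


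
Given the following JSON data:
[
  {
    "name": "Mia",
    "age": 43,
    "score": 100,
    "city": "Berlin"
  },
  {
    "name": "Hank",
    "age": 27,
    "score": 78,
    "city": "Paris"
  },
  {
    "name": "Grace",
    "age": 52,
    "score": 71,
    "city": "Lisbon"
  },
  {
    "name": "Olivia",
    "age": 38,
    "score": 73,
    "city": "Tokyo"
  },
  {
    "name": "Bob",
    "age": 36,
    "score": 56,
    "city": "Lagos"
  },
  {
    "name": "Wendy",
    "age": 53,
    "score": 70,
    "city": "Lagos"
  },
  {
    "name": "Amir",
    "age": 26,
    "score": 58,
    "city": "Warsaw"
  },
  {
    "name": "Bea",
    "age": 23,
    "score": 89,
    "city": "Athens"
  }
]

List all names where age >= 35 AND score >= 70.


Checking both conditions:
  Mia (age=43, score=100) -> YES
  Hank (age=27, score=78) -> no
  Grace (age=52, score=71) -> YES
  Olivia (age=38, score=73) -> YES
  Bob (age=36, score=56) -> no
  Wendy (age=53, score=70) -> YES
  Amir (age=26, score=58) -> no
  Bea (age=23, score=89) -> no


ANSWER: Mia, Grace, Olivia, Wendy


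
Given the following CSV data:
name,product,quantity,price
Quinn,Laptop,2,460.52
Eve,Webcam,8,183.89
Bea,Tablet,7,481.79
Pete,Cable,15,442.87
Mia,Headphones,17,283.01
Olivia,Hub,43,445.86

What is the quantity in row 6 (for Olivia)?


Row 6: Olivia
Column 'quantity' = 43

ANSWER: 43


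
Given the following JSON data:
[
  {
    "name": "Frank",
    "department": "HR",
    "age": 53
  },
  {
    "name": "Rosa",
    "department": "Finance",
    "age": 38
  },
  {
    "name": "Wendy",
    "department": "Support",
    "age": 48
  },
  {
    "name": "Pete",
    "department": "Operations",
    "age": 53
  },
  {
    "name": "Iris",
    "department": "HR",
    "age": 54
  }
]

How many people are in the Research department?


Scanning records for department = Research
  No matches found
Count: 0

ANSWER: 0


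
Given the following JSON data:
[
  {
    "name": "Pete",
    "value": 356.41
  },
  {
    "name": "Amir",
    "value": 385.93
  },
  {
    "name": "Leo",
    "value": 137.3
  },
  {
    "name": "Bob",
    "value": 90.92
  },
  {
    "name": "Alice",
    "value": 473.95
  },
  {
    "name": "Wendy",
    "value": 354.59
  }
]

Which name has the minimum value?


Comparing values:
  Pete: 356.41
  Amir: 385.93
  Leo: 137.3
  Bob: 90.92
  Alice: 473.95
  Wendy: 354.59
Minimum: Bob (90.92)

ANSWER: Bob


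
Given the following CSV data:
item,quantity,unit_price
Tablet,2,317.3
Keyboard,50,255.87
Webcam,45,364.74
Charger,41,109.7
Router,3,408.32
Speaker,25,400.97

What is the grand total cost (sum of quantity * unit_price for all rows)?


Computing row totals:
  Tablet: 2 * 317.3 = 634.6
  Keyboard: 50 * 255.87 = 12793.5
  Webcam: 45 * 364.74 = 16413.3
  Charger: 41 * 109.7 = 4497.7
  Router: 3 * 408.32 = 1224.96
  Speaker: 25 * 400.97 = 10024.25
Grand total = 634.6 + 12793.5 + 16413.3 + 4497.7 + 1224.96 + 10024.25 = 45588.31

ANSWER: 45588.31


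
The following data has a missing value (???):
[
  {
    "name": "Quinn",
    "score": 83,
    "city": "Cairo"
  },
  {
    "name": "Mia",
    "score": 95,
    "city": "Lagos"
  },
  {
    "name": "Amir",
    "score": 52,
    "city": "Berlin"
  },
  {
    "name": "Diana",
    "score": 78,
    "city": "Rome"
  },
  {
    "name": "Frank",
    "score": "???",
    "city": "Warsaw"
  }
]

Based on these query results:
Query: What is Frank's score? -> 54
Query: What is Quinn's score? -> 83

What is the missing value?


The missing value is Frank's score
From query: Frank's score = 54

ANSWER: 54


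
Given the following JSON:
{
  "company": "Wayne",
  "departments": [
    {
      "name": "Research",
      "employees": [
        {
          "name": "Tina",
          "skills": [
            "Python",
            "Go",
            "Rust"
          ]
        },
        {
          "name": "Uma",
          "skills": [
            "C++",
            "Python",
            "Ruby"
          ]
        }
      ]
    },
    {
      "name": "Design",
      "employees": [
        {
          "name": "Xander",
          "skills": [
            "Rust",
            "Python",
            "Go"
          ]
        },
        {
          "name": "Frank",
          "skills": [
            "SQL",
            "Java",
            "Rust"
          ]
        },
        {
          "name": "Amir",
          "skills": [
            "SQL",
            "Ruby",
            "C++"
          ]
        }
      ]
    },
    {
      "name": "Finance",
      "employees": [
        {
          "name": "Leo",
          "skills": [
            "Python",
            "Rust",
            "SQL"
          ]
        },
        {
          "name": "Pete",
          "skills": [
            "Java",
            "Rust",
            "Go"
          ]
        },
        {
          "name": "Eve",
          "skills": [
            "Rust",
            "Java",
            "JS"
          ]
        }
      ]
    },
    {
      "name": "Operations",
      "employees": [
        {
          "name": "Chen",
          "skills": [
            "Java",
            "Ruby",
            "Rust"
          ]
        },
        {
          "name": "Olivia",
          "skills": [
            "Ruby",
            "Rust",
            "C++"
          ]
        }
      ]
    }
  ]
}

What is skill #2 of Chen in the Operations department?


Path: departments[3].employees[0].skills[1]
Value: Ruby

ANSWER: Ruby


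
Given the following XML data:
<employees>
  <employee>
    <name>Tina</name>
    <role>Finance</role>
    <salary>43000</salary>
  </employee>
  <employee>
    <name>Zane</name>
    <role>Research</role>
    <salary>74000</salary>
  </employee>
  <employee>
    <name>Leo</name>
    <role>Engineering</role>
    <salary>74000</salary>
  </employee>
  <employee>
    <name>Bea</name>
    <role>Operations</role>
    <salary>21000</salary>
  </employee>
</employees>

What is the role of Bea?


Searching for <employee> with <name>Bea</name>
Found at position 4
<role>Operations</role>

ANSWER: Operations


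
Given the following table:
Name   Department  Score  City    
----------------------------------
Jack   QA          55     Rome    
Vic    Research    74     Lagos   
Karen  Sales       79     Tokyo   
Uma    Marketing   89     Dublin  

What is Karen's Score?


Row 3: Karen
Score = 79

ANSWER: 79


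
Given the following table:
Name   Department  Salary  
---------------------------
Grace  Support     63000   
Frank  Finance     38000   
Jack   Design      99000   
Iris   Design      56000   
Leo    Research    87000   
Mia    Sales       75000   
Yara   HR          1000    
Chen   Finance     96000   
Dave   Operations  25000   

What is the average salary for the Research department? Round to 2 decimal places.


Research department members:
  Leo: 87000
Sum = 87000
Count = 1
Average = 87000 / 1 = 87000.00

ANSWER: 87000.00


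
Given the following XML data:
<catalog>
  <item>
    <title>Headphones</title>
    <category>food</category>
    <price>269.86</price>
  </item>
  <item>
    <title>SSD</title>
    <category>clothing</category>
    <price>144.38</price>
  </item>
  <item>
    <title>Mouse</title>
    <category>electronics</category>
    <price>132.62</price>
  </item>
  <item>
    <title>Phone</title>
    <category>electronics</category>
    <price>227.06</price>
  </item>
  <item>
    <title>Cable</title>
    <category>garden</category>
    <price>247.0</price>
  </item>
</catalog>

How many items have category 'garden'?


Scanning <item> elements for <category>garden</category>:
  Item 5: Cable -> MATCH
Count: 1

ANSWER: 1


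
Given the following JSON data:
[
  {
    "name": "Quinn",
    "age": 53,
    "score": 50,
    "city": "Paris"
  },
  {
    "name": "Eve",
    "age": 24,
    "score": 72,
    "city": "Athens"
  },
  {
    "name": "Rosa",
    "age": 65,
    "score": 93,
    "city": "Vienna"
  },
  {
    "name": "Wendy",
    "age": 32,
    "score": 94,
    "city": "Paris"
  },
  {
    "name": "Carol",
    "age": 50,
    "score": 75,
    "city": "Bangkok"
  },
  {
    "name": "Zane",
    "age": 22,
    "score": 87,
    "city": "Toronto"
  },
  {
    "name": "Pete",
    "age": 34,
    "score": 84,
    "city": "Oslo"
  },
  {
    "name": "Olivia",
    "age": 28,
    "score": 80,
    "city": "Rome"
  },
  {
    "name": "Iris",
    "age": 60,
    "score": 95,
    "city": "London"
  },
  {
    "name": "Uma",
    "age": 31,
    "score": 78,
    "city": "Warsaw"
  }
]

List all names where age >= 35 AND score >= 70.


Checking both conditions:
  Quinn (age=53, score=50) -> no
  Eve (age=24, score=72) -> no
  Rosa (age=65, score=93) -> YES
  Wendy (age=32, score=94) -> no
  Carol (age=50, score=75) -> YES
  Zane (age=22, score=87) -> no
  Pete (age=34, score=84) -> no
  Olivia (age=28, score=80) -> no
  Iris (age=60, score=95) -> YES
  Uma (age=31, score=78) -> no


ANSWER: Rosa, Carol, Iris


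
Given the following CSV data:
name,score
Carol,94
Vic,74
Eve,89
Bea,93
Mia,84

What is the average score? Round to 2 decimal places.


Scores: 94, 74, 89, 93, 84
Sum = 434
Count = 5
Average = 434 / 5 = 86.80

ANSWER: 86.80


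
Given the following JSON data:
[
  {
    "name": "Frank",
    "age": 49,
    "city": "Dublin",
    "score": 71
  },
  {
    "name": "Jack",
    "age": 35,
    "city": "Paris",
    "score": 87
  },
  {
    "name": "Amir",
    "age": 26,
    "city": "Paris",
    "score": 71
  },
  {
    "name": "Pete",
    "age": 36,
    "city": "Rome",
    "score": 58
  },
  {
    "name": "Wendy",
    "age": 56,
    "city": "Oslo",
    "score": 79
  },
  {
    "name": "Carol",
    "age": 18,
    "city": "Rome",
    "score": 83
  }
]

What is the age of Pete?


Looking up record where name = Pete
Record index: 3
Field 'age' = 36

ANSWER: 36


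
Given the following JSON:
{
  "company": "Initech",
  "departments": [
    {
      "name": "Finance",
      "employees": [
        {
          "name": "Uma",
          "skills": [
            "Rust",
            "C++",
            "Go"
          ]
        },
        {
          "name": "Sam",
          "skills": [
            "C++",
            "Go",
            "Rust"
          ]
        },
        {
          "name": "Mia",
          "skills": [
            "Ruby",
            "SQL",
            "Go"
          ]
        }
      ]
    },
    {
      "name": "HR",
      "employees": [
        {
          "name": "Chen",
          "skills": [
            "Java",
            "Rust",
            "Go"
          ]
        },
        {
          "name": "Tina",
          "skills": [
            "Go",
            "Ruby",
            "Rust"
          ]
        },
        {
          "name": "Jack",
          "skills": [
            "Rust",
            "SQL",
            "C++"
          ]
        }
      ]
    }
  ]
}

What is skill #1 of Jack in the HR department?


Path: departments[1].employees[2].skills[0]
Value: Rust

ANSWER: Rust


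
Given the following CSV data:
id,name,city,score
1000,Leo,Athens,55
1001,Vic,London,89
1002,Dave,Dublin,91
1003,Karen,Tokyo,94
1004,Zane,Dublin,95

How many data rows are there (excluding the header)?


Counting rows (excluding header):
Header: id,name,city,score
Data rows: 5

ANSWER: 5


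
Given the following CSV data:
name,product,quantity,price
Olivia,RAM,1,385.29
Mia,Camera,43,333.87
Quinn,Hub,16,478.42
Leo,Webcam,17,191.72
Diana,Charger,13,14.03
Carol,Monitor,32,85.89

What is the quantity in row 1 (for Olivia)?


Row 1: Olivia
Column 'quantity' = 1

ANSWER: 1


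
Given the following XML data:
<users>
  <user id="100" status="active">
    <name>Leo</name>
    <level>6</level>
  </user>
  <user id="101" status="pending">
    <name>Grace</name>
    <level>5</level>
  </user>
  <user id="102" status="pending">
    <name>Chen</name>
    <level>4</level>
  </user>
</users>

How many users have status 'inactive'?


Counting users with status='inactive':
Count: 0

ANSWER: 0


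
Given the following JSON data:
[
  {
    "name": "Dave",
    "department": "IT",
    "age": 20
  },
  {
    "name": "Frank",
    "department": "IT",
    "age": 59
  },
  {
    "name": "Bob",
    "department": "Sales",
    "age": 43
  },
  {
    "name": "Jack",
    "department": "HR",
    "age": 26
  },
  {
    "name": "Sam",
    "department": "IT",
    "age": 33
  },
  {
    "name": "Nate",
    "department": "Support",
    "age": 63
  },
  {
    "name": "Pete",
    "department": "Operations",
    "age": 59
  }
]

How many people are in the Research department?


Scanning records for department = Research
  No matches found
Count: 0

ANSWER: 0


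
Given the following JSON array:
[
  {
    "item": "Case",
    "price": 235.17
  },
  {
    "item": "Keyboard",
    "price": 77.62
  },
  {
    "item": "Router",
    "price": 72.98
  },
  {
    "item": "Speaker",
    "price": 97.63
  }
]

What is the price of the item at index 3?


Array index 3 -> Speaker
price = 97.63

ANSWER: 97.63


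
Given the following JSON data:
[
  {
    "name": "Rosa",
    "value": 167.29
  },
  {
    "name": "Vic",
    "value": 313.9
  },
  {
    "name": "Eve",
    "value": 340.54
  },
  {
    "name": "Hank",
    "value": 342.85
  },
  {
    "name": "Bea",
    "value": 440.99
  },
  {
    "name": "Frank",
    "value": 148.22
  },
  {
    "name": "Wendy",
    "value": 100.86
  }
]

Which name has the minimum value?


Comparing values:
  Rosa: 167.29
  Vic: 313.9
  Eve: 340.54
  Hank: 342.85
  Bea: 440.99
  Frank: 148.22
  Wendy: 100.86
Minimum: Wendy (100.86)

ANSWER: Wendy


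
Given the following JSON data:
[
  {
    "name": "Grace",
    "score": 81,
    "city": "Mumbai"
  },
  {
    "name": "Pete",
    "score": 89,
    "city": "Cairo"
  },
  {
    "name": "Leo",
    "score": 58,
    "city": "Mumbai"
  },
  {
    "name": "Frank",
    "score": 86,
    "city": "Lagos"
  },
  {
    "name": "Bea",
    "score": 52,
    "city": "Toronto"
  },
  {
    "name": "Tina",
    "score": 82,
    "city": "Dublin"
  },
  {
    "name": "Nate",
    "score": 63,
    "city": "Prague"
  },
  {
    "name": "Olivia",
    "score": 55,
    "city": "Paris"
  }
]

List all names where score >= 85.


Filtering records where score >= 85:
  Grace (score=81) -> no
  Pete (score=89) -> YES
  Leo (score=58) -> no
  Frank (score=86) -> YES
  Bea (score=52) -> no
  Tina (score=82) -> no
  Nate (score=63) -> no
  Olivia (score=55) -> no


ANSWER: Pete, Frank


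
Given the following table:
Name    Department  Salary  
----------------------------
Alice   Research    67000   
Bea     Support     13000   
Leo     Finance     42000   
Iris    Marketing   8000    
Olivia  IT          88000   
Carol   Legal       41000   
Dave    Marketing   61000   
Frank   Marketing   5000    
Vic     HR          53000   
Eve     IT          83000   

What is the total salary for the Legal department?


Legal department members:
  Carol: 41000
Total = 41000 = 41000

ANSWER: 41000


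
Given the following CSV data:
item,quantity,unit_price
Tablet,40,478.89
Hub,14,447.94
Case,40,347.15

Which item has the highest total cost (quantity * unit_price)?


Computing row totals:
  Tablet: 19155.6
  Hub: 6271.16
  Case: 13886.0
Maximum: Tablet (19155.6)

ANSWER: Tablet


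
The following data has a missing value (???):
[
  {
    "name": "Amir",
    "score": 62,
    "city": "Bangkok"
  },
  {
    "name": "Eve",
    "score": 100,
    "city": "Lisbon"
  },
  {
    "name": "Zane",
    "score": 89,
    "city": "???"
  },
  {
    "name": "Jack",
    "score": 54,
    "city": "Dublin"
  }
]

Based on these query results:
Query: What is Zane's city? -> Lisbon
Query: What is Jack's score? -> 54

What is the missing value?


The missing value is Zane's city
From query: Zane's city = Lisbon

ANSWER: Lisbon


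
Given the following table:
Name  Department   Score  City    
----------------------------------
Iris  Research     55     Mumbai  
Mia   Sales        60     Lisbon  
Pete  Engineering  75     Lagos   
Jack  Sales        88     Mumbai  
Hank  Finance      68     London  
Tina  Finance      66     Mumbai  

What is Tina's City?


Row 6: Tina
City = Mumbai

ANSWER: Mumbai


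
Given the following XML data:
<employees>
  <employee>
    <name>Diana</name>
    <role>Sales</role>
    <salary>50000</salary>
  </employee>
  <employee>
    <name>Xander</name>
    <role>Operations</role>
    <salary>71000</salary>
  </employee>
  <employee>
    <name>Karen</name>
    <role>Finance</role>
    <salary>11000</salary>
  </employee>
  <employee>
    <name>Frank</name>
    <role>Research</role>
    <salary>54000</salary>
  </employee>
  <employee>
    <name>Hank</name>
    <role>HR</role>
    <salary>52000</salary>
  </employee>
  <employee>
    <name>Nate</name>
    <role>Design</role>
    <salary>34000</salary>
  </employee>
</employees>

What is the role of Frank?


Searching for <employee> with <name>Frank</name>
Found at position 4
<role>Research</role>

ANSWER: Research


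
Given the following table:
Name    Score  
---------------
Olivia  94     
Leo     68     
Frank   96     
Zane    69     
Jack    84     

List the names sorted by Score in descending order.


Sorting by Score (descending):
  Frank: 96
  Olivia: 94
  Jack: 84
  Zane: 69
  Leo: 68


ANSWER: Frank, Olivia, Jack, Zane, Leo


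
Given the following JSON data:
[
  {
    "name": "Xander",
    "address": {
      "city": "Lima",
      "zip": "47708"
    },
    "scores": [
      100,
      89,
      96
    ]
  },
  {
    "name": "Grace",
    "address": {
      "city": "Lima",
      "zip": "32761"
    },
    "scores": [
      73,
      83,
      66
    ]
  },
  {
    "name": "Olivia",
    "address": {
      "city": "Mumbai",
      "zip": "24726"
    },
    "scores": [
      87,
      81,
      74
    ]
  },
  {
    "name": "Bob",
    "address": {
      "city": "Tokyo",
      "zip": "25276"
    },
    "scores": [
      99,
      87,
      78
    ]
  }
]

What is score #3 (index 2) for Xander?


Path: records[0].scores[2]
Value: 96

ANSWER: 96


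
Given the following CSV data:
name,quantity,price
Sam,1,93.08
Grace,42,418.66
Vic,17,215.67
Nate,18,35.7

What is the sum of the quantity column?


Values in 'quantity' column:
  Row 1: 1
  Row 2: 42
  Row 3: 17
  Row 4: 18
Sum = 1 + 42 + 17 + 18 = 78

ANSWER: 78


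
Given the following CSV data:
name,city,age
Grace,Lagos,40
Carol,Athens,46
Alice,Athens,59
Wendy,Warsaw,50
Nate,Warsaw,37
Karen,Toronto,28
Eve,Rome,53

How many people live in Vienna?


Scanning city column for 'Vienna':
Total matches: 0

ANSWER: 0


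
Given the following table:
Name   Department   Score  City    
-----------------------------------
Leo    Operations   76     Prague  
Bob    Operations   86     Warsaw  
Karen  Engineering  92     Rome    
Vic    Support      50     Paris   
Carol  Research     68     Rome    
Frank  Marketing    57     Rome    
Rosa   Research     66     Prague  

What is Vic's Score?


Row 4: Vic
Score = 50

ANSWER: 50


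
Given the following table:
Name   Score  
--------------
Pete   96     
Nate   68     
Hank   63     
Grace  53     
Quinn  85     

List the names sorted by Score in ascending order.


Sorting by Score (ascending):
  Grace: 53
  Hank: 63
  Nate: 68
  Quinn: 85
  Pete: 96


ANSWER: Grace, Hank, Nate, Quinn, Pete


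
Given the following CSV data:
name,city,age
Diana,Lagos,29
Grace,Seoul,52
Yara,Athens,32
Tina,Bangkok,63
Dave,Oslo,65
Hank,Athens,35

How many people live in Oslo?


Scanning city column for 'Oslo':
  Row 5: Dave -> MATCH
Total matches: 1

ANSWER: 1


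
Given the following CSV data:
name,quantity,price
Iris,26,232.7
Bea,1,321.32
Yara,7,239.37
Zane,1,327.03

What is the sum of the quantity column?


Values in 'quantity' column:
  Row 1: 26
  Row 2: 1
  Row 3: 7
  Row 4: 1
Sum = 26 + 1 + 7 + 1 = 35

ANSWER: 35


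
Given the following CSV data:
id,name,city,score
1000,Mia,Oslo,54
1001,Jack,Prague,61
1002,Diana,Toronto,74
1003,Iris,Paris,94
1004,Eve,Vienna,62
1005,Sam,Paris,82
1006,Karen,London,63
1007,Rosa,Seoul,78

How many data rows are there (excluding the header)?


Counting rows (excluding header):
Header: id,name,city,score
Data rows: 8

ANSWER: 8


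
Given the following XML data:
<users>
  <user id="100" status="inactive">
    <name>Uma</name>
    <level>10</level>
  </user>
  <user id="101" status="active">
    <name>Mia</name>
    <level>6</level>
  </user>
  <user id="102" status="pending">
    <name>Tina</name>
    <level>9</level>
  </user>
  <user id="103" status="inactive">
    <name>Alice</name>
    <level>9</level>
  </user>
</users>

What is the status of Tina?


Finding user with name = Tina
user id="102" status="pending"

ANSWER: pending


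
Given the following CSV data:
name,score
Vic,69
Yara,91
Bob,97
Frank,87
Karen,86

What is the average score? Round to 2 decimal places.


Scores: 69, 91, 97, 87, 86
Sum = 430
Count = 5
Average = 430 / 5 = 86.00

ANSWER: 86.00


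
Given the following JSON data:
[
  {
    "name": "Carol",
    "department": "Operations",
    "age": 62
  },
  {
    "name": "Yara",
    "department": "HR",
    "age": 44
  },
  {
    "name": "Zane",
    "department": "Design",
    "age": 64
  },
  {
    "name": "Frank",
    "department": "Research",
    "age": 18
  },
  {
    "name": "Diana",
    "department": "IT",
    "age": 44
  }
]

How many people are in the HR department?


Scanning records for department = HR
  Record 1: Yara
Count: 1

ANSWER: 1


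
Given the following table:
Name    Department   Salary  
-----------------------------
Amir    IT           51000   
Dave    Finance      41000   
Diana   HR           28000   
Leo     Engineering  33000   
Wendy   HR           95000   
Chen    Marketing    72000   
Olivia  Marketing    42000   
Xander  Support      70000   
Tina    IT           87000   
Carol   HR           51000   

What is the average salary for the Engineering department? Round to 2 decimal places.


Engineering department members:
  Leo: 33000
Sum = 33000
Count = 1
Average = 33000 / 1 = 33000.00

ANSWER: 33000.00


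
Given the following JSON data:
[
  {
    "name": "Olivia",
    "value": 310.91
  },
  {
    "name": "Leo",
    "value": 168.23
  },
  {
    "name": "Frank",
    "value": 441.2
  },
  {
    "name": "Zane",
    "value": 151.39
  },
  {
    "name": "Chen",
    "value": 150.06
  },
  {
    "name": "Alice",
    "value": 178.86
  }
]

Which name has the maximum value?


Comparing values:
  Olivia: 310.91
  Leo: 168.23
  Frank: 441.2
  Zane: 151.39
  Chen: 150.06
  Alice: 178.86
Maximum: Frank (441.2)

ANSWER: Frank


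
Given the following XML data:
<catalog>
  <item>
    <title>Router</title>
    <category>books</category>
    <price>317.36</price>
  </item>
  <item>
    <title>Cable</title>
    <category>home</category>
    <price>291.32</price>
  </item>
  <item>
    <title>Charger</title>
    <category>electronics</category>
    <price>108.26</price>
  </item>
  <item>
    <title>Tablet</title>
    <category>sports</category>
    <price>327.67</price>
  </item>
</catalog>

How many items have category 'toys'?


Scanning <item> elements for <category>toys</category>:
Count: 0

ANSWER: 0


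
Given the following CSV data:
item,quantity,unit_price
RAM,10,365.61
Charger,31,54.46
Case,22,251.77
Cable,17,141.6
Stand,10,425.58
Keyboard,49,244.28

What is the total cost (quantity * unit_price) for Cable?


Row: Cable
quantity = 17
unit_price = 141.6
total = 17 * 141.6 = 2407.2

ANSWER: 2407.2


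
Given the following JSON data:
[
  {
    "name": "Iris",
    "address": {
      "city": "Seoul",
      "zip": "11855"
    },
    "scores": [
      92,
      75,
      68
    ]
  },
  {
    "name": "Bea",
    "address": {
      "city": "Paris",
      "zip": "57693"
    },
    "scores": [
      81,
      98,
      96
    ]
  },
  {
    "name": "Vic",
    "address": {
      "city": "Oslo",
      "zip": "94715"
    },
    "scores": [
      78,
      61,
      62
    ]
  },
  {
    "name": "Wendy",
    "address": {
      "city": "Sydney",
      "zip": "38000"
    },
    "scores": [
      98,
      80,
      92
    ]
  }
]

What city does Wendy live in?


Path: records[3].address.city
Value: Sydney

ANSWER: Sydney


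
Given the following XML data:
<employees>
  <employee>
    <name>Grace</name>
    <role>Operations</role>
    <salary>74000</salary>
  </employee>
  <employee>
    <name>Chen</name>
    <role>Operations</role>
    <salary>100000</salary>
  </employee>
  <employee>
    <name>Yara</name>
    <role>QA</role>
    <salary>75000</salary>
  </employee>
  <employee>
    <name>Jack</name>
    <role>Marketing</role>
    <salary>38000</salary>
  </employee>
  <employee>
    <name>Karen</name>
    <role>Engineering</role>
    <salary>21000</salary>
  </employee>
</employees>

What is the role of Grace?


Searching for <employee> with <name>Grace</name>
Found at position 1
<role>Operations</role>

ANSWER: Operations


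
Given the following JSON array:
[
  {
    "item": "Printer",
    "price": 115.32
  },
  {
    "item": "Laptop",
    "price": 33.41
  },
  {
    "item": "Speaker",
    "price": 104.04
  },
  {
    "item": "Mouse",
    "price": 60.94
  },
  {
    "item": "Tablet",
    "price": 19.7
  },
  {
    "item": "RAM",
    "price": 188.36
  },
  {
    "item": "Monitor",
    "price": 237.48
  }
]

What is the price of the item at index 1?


Array index 1 -> Laptop
price = 33.41

ANSWER: 33.41


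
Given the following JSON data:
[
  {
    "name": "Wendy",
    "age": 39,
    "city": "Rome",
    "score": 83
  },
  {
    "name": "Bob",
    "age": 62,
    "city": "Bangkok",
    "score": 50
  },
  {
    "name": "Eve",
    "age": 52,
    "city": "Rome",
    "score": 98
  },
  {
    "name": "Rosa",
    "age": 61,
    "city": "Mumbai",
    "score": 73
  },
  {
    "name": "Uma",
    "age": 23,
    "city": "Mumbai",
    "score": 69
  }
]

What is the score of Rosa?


Looking up record where name = Rosa
Record index: 3
Field 'score' = 73

ANSWER: 73


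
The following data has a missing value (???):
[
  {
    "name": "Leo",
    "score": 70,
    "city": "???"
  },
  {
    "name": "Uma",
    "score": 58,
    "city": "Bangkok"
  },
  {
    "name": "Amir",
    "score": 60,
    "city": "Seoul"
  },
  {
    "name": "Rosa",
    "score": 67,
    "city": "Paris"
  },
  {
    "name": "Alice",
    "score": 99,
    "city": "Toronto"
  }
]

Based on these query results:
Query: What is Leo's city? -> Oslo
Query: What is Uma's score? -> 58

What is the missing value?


The missing value is Leo's city
From query: Leo's city = Oslo

ANSWER: Oslo


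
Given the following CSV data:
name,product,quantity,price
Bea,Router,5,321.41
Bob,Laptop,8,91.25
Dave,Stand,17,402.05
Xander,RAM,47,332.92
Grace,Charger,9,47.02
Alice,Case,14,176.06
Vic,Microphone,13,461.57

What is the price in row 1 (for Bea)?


Row 1: Bea
Column 'price' = 321.41

ANSWER: 321.41


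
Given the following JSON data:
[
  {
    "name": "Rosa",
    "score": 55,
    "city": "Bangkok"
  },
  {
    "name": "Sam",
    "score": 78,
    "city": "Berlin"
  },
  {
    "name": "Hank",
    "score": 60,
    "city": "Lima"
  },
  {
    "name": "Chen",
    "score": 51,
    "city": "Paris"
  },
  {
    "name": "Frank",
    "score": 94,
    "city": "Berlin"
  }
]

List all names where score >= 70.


Filtering records where score >= 70:
  Rosa (score=55) -> no
  Sam (score=78) -> YES
  Hank (score=60) -> no
  Chen (score=51) -> no
  Frank (score=94) -> YES


ANSWER: Sam, Frank


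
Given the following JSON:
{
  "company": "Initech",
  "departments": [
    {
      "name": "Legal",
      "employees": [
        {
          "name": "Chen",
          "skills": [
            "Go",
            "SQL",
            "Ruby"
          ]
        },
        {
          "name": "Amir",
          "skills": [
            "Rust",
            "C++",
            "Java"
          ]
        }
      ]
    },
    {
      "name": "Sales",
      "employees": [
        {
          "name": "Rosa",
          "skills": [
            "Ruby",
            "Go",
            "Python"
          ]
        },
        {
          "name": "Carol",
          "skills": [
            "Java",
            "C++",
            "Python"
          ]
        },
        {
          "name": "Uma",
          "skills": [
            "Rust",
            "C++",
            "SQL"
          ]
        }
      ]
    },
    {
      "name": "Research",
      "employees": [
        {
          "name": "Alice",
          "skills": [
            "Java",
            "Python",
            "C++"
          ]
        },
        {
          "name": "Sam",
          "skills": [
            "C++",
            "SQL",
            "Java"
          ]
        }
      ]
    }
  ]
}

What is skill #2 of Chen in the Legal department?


Path: departments[0].employees[0].skills[1]
Value: SQL

ANSWER: SQL


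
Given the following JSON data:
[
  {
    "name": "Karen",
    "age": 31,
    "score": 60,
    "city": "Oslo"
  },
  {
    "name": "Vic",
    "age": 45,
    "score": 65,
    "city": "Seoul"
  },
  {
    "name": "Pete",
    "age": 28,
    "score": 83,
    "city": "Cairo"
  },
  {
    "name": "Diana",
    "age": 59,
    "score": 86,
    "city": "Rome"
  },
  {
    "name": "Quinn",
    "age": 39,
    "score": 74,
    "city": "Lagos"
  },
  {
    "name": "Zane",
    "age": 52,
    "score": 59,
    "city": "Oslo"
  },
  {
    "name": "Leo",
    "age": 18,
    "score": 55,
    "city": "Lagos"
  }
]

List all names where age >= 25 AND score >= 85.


Checking both conditions:
  Karen (age=31, score=60) -> no
  Vic (age=45, score=65) -> no
  Pete (age=28, score=83) -> no
  Diana (age=59, score=86) -> YES
  Quinn (age=39, score=74) -> no
  Zane (age=52, score=59) -> no
  Leo (age=18, score=55) -> no


ANSWER: Diana


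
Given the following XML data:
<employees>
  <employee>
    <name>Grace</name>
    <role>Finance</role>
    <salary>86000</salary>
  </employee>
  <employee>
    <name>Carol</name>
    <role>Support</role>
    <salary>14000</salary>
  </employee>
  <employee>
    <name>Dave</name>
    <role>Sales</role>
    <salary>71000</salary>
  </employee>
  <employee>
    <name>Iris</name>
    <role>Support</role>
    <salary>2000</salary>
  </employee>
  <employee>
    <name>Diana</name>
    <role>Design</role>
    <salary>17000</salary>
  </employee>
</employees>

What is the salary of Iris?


Searching for <employee> with <name>Iris</name>
Found at position 4
<salary>2000</salary>

ANSWER: 2000


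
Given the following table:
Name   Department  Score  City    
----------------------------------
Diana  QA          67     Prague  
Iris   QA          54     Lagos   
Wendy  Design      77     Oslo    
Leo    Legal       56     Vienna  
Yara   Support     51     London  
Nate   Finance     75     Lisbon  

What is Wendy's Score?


Row 3: Wendy
Score = 77

ANSWER: 77


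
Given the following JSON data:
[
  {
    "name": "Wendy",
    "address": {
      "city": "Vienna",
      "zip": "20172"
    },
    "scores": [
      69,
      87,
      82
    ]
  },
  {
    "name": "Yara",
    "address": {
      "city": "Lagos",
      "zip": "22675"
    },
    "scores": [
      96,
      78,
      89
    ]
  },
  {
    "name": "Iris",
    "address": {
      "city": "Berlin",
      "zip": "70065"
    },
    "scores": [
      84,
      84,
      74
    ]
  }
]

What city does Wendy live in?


Path: records[0].address.city
Value: Vienna

ANSWER: Vienna


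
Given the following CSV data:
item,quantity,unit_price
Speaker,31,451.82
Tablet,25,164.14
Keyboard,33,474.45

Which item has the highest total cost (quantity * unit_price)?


Computing row totals:
  Speaker: 14006.42
  Tablet: 4103.5
  Keyboard: 15656.85
Maximum: Keyboard (15656.85)

ANSWER: Keyboard


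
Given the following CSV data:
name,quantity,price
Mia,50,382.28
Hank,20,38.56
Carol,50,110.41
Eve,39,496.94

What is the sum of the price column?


Values in 'price' column:
  Row 1: 382.28
  Row 2: 38.56
  Row 3: 110.41
  Row 4: 496.94
Sum = 382.28 + 38.56 + 110.41 + 496.94 = 1028.19

ANSWER: 1028.19


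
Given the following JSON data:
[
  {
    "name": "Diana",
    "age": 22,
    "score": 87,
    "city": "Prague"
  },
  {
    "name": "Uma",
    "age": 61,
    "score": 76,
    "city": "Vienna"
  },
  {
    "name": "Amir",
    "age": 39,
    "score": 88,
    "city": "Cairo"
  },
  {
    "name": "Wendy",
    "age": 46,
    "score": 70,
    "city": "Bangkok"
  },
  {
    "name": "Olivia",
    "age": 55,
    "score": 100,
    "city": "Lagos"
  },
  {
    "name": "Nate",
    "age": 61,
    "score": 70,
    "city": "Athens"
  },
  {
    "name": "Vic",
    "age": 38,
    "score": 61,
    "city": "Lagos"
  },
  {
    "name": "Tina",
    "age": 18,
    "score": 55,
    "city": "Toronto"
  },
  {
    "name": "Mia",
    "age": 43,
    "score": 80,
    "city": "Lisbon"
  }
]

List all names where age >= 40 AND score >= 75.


Checking both conditions:
  Diana (age=22, score=87) -> no
  Uma (age=61, score=76) -> YES
  Amir (age=39, score=88) -> no
  Wendy (age=46, score=70) -> no
  Olivia (age=55, score=100) -> YES
  Nate (age=61, score=70) -> no
  Vic (age=38, score=61) -> no
  Tina (age=18, score=55) -> no
  Mia (age=43, score=80) -> YES


ANSWER: Uma, Olivia, Mia


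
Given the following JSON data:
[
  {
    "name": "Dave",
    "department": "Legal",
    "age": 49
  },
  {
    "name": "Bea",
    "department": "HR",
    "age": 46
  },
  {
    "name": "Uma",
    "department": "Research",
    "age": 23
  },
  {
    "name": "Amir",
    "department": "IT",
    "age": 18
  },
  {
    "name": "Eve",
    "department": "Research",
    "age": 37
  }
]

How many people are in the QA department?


Scanning records for department = QA
  No matches found
Count: 0

ANSWER: 0


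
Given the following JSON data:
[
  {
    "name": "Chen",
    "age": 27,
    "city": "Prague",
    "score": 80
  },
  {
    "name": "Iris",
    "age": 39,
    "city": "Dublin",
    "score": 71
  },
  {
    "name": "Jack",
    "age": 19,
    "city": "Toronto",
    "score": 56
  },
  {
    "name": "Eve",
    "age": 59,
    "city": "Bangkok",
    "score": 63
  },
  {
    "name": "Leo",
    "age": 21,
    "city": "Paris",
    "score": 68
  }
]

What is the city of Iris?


Looking up record where name = Iris
Record index: 1
Field 'city' = Dublin

ANSWER: Dublin


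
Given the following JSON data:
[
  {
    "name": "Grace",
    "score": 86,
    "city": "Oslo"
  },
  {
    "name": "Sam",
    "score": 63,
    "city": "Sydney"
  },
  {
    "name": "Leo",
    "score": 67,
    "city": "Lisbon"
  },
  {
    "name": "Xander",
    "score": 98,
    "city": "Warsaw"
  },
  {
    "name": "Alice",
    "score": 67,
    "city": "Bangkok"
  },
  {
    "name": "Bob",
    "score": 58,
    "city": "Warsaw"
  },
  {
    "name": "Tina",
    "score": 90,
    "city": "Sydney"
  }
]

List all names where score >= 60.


Filtering records where score >= 60:
  Grace (score=86) -> YES
  Sam (score=63) -> YES
  Leo (score=67) -> YES
  Xander (score=98) -> YES
  Alice (score=67) -> YES
  Bob (score=58) -> no
  Tina (score=90) -> YES


ANSWER: Grace, Sam, Leo, Xander, Alice, Tina
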